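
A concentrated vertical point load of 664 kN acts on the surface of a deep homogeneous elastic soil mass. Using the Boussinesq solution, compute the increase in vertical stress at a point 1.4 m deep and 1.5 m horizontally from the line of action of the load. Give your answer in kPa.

Δσ_z ≈ 23.9 kPa

Boussinesq vertical stress below a point load on an elastic half-space:
Δσ_z = 3P/(2πz²) · [1 + (r/z)²]^(−5/2)
r/z = 1.5/1.4 = 1.0714; [1+(r/z)²]^(−5/2) = 0.14789.
Δσ_z = 3×664/(2π×1.4²) × 0.14789 = 161.75 × 0.14789 = 23.92 kPa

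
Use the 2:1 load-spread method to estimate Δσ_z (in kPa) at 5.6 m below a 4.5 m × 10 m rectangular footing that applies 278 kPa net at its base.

By the 2:1 method the load spreads at 1 horizontal : 2 vertical, so at depth z the loaded area has grown by z in each plan dimension:
Δσ = qBL/((B+z)(L+z)) = 278×4.5×10/((4.5+5.6)(10+5.6)) = 79.398 kPa

Δσ_z ≈ 79.4 kPa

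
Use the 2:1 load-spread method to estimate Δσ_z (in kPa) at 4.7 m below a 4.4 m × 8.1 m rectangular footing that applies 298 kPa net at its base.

Δσ_z ≈ 91.2 kPa

By the 2:1 method the load spreads at 1 horizontal : 2 vertical, so at depth z the loaded area has grown by z in each plan dimension:
Δσ = qBL/((B+z)(L+z)) = 298×4.4×8.1/((4.4+4.7)(8.1+4.7)) = 91.181 kPa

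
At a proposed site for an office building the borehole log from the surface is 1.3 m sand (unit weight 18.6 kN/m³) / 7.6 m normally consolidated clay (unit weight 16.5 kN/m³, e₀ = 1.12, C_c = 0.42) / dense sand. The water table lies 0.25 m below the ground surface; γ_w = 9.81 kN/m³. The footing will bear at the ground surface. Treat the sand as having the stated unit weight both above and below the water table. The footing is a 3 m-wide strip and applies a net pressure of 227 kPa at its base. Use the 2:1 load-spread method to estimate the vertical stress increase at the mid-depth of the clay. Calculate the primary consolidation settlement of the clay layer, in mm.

S_c ≈ 748 mm

Mid-depth of clay below the ground surface: z = 1.3 + 7.6/2 = 5.1 m.
Total vertical stress at mid-clay: σ_v = 18.6×1.3 + 16.5×3.8 = 86.88 kPa.
Pore pressure: u = 9.81×(5.1 − 0.25) = 47.578 kPa.
Initial effective stress: σ'_0 = σ_v − u = 86.88 − 47.578 = 39.302 kPa.
Stress increase at mid-clay by the 2:1 spreading method:
Δσ = qB/(B+z) = 227×3/(3+5.1) = 84.074 kPa
Final effective stress: σ'_f = σ'_0 + Δσ = 39.302 + 84.074 = 123.38 kPa.
Normally consolidated clay, so the full stress increment lies on the virgin compression line:
S_c = C_c·H/(1+e₀)·log₁₀(σ'_f/σ'_0) = 0.42×7.6/(1+1.12)×log₁₀(123.38/39.302)
    = 1.5057 × 0.49683 = 0.7481 m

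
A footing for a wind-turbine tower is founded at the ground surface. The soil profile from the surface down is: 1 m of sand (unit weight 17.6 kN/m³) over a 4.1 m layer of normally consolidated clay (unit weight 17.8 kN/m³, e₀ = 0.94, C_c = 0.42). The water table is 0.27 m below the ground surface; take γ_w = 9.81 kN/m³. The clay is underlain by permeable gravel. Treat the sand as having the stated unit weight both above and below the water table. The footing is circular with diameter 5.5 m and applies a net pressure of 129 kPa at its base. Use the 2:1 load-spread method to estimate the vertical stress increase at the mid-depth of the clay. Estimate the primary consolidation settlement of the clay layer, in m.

S_c ≈ 0.422 m

Mid-depth of clay below the ground surface: z = 1 + 4.1/2 = 3.05 m.
Total vertical stress at mid-clay: σ_v = 17.6×1 + 17.8×2.05 = 54.09 kPa.
Pore pressure: u = 9.81×(3.05 − 0.27) = 27.272 kPa.
Initial effective stress: σ'_0 = σ_v − u = 54.09 − 27.272 = 26.818 kPa.
Stress increase at mid-clay by the 2:1 spreading method:
Δσ ≈ qD²/(D+z)² = 129×5.5²/(5.5+3.05)² = 53.381 kPa
Final effective stress: σ'_f = σ'_0 + Δσ = 26.818 + 53.381 = 80.199 kPa.
Normally consolidated clay, so the full stress increment lies on the virgin compression line:
S_c = C_c·H/(1+e₀)·log₁₀(σ'_f/σ'_0) = 0.42×4.1/(1+0.94)×log₁₀(80.199/26.818)
    = 0.88763 × 0.47574 = 0.4223 m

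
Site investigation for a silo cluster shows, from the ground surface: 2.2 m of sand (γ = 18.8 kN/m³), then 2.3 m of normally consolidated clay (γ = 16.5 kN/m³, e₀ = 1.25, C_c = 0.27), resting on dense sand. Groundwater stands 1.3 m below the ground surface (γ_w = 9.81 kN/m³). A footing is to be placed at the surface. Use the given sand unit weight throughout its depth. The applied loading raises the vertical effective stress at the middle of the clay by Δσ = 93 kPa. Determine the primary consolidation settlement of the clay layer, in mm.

Mid-depth of clay below the ground surface: z = 2.2 + 2.3/2 = 3.35 m.
Total vertical stress at mid-clay: σ_v = 18.8×2.2 + 16.5×1.15 = 60.335 kPa.
Pore pressure: u = 9.81×(3.35 − 1.3) = 20.11 kPa.
Initial effective stress: σ'_0 = σ_v − u = 60.335 − 20.11 = 40.225 kPa.
Final effective stress: σ'_f = σ'_0 + Δσ = 40.225 + 93 = 133.22 kPa.
Normally consolidated clay, so the full stress increment lies on the virgin compression line:
S_c = C_c·H/(1+e₀)·log₁₀(σ'_f/σ'_0) = 0.27×2.3/(1+1.25)×log₁₀(133.22/40.225)
    = 0.276 × 0.52007 = 0.1435 m

S_c ≈ 144 mm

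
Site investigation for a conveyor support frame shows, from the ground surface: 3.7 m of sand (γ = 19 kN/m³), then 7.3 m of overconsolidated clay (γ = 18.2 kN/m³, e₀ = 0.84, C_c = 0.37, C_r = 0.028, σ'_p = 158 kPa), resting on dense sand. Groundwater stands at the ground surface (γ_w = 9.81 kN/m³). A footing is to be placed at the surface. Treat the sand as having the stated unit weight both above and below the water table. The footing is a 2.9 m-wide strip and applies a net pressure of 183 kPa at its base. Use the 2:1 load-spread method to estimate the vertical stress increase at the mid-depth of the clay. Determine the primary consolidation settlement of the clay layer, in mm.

Mid-depth of clay below the ground surface: z = 3.7 + 7.3/2 = 7.35 m.
Total vertical stress at mid-clay: σ_v = 19×3.7 + 18.2×3.65 = 136.73 kPa.
Pore pressure: u = 9.81×(7.35 − 0) = 72.103 kPa.
Initial effective stress: σ'_0 = σ_v − u = 136.73 − 72.103 = 64.627 kPa.
Stress increase at mid-clay by the 2:1 spreading method:
Δσ = qB/(B+z) = 183×2.9/(2.9+7.35) = 51.776 kPa
Final effective stress: σ'_f = 64.627 + 51.776 = 116.4 kPa.
σ'_f = 116.4 ≤ σ'_p = 158 kPa, so the clay remains overconsolidated and only the recompression index applies:
S_c = C_r·H/(1+e₀)·log₁₀(σ'_f/σ'_0) = 0.028×7.3/1.84×log₁₀(116.4/64.627)
    = 0.11109 × 0.25554 = 0.02839 m

S_c ≈ 28.4 mm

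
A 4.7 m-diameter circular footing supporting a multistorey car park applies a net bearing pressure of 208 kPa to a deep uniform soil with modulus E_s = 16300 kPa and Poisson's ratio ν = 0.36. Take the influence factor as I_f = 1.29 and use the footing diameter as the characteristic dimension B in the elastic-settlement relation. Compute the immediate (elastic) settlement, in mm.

S_e ≈ 67.3 mm

Immediate (elastic) settlement: S_e = q·B·(1−ν²)/E_s · I_f.
S_e = 208 × 4.7 × (1 − 0.36²) / 16300 × 1.29
    = 208 × 4.7 × 0.8704 / 16300 × 1.29
    = 0.06734 m = 67.34 mm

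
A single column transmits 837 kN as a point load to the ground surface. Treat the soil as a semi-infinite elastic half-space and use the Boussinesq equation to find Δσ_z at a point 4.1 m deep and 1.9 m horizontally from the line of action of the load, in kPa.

Boussinesq vertical stress below a point load on an elastic half-space:
Δσ_z = 3P/(2πz²) · [1 + (r/z)²]^(−5/2)
r/z = 1.9/4.1 = 0.46341; [1+(r/z)²]^(−5/2) = 0.61487.
Δσ_z = 3×837/(2π×4.1²) × 0.61487 = 23.774 × 0.61487 = 14.62 kPa

Δσ_z ≈ 14.6 kPa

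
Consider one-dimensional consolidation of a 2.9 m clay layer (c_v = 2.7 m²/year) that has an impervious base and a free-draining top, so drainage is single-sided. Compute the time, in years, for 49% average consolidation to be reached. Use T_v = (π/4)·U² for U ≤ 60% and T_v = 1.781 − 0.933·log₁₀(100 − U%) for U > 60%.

Drainage path length: H_d = H = 2.9 m (single drainage).
U ≤ 60%: T_v = (π/4)·U² = (π/4)×0.49² = 0.18857.
t = T_v·H_d²/c_v = 0.18857×2.9²/2.7 = 0.5874 years.

t ≈ 0.587 years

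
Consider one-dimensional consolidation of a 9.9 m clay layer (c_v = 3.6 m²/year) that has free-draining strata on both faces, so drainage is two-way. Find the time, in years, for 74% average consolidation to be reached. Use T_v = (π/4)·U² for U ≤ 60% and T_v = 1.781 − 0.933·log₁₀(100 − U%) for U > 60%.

Drainage path length: H_d = H/2 = 4.95 m (double drainage).
U > 60%: T_v = 1.781 − 0.933·log₁₀(100 − 74) = 0.46083.
t = T_v·H_d²/c_v = 0.46083×4.95²/3.6 = 3.137 years.

t ≈ 3.14 years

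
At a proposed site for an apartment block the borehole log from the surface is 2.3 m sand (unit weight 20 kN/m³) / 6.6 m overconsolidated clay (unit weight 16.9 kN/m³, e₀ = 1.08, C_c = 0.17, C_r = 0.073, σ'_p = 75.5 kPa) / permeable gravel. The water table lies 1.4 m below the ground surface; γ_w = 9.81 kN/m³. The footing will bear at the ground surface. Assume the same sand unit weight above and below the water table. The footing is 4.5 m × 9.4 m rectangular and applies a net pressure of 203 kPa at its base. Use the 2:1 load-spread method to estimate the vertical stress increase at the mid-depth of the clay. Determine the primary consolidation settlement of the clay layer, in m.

Mid-depth of clay below the ground surface: z = 2.3 + 6.6/2 = 5.6 m.
Total vertical stress at mid-clay: σ_v = 20×2.3 + 16.9×3.3 = 101.77 kPa.
Pore pressure: u = 9.81×(5.6 − 1.4) = 41.202 kPa.
Initial effective stress: σ'_0 = σ_v − u = 101.77 − 41.202 = 60.568 kPa.
Stress increase at mid-clay by the 2:1 spreading method:
Δσ = qBL/((B+z)(L+z)) = 203×4.5×9.4/((4.5+5.6)(9.4+5.6)) = 56.679 kPa
Final effective stress: σ'_f = 60.568 + 56.679 = 117.25 kPa.
σ'_f = 117.25 > σ'_p = 75.5 kPa, so the stress path crosses the preconsolidation pressure — recompression up to σ'_p, then virgin compression beyond:
S_c = H/(1+e₀)·[C_r·log₁₀(σ'_p/σ'_0) + C_c·log₁₀(σ'_f/σ'_p)]
    = 6.6/2.08 × [0.073×log₁₀(75.5/60.568) + 0.17×log₁₀(117.25/75.5)]
    = 3.1731 × [0.0069864 + 0.032498] = 0.1253 m

S_c ≈ 0.125 m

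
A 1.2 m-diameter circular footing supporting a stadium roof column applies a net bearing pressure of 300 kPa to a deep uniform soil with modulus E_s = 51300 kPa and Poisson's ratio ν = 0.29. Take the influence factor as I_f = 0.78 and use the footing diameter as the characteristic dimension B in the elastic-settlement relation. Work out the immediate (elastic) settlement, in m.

S_e ≈ 0.00501 m

Immediate (elastic) settlement: S_e = q·B·(1−ν²)/E_s · I_f.
S_e = 300 × 1.2 × (1 − 0.29²) / 51300 × 0.78
    = 300 × 1.2 × 0.9159 / 51300 × 0.78
    = 0.005013 m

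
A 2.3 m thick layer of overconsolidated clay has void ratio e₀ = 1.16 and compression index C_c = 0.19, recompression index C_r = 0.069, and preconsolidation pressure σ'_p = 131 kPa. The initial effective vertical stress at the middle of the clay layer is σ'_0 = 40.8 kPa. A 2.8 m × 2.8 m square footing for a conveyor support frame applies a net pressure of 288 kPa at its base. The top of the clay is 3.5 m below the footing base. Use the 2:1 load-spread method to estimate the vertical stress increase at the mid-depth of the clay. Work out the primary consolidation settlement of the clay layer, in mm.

S_c ≈ 22.1 mm

Mid-depth of clay below the footing base: z = 3.5 + 2.3/2 = 4.65 m.
Stress increase at mid-clay by the 2:1 spreading method:
Δσ = qBL/((B+z)(L+z)) = 288×2.8×2.8/((2.8+4.65)(2.8+4.65)) = 40.681 kPa
Final effective stress: σ'_f = 40.8 + 40.681 = 81.481 kPa.
σ'_f = 81.481 ≤ σ'_p = 131 kPa, so the clay remains overconsolidated and only the recompression index applies:
S_c = C_r·H/(1+e₀)·log₁₀(σ'_f/σ'_0) = 0.069×2.3/2.16×log₁₀(81.481/40.8)
    = 0.073471 × 0.3004 = 0.02207 m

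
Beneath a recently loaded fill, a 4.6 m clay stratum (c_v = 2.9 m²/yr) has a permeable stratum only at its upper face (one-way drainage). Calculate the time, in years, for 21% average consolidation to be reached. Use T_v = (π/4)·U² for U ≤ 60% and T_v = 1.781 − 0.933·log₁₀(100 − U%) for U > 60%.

t ≈ 0.253 years

Drainage path length: H_d = H = 4.6 m (single drainage).
U ≤ 60%: T_v = (π/4)·U² = (π/4)×0.21² = 0.034636.
t = T_v·H_d²/c_v = 0.034636×4.6²/2.9 = 0.2527 years.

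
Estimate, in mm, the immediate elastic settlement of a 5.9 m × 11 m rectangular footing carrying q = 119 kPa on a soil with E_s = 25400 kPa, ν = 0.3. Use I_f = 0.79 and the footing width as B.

S_e ≈ 19.9 mm

Immediate (elastic) settlement: S_e = q·B·(1−ν²)/E_s · I_f.
S_e = 119 × 5.9 × (1 − 0.3²) / 25400 × 0.79
    = 119 × 5.9 × 0.91 / 25400 × 0.79
    = 0.01987 m = 19.87 mm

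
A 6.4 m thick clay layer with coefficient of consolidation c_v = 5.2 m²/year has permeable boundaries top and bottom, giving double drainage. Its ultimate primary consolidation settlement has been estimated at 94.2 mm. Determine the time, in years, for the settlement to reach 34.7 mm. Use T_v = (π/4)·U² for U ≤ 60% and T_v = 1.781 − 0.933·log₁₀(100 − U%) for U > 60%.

t ≈ 0.21 years

Drainage path length: H_d = H/2 = 3.2 m (double drainage).
U = S(t)/S_ult = 34.7/94.2 = 0.3684.
U ≤ 60%: T_v = (π/4)·U² = (π/4)×0.36837² = 0.10657.
t = T_v·H_d²/c_v = 0.10657×3.2²/5.2 = 0.2099 years.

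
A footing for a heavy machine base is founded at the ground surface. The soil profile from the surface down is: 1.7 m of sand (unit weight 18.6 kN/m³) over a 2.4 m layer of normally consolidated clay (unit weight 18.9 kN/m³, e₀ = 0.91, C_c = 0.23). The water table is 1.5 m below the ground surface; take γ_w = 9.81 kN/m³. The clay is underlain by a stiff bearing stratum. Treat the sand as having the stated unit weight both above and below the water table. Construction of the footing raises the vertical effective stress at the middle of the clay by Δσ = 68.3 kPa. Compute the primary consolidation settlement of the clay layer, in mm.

Mid-depth of clay below the ground surface: z = 1.7 + 2.4/2 = 2.9 m.
Total vertical stress at mid-clay: σ_v = 18.6×1.7 + 18.9×1.2 = 54.3 kPa.
Pore pressure: u = 9.81×(2.9 − 1.5) = 13.734 kPa.
Initial effective stress: σ'_0 = σ_v − u = 54.3 − 13.734 = 40.566 kPa.
Final effective stress: σ'_f = σ'_0 + Δσ = 40.566 + 68.3 = 108.87 kPa.
Normally consolidated clay, so the full stress increment lies on the virgin compression line:
S_c = C_c·H/(1+e₀)·log₁₀(σ'_f/σ'_0) = 0.23×2.4/(1+0.91)×log₁₀(108.87/40.566)
    = 0.28901 × 0.42875 = 0.1239 m

S_c ≈ 124 mm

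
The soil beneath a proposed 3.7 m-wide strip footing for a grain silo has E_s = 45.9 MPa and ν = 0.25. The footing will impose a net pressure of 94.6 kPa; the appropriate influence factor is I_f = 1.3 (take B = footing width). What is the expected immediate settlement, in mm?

S_e ≈ 9.29 mm

Immediate (elastic) settlement: S_e = q·B·(1−ν²)/E_s · I_f.
E_s = 45.9 MPa = 45900 kPa.
S_e = 94.6 × 3.7 × (1 − 0.25²) / 45900 × 1.3
    = 94.6 × 3.7 × 0.9375 / 45900 × 1.3
    = 0.009294 m = 9.294 mm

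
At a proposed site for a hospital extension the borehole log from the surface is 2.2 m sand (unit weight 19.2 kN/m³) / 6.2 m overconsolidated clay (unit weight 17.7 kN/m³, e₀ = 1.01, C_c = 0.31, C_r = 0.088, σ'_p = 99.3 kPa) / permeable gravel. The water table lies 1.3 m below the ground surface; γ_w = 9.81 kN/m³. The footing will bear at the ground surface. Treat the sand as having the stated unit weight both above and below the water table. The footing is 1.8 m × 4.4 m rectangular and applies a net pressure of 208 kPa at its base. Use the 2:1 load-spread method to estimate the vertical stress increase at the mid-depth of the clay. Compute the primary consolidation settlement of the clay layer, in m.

S_c ≈ 0.0408 m

Mid-depth of clay below the ground surface: z = 2.2 + 6.2/2 = 5.3 m.
Total vertical stress at mid-clay: σ_v = 19.2×2.2 + 17.7×3.1 = 97.11 kPa.
Pore pressure: u = 9.81×(5.3 − 1.3) = 39.24 kPa.
Initial effective stress: σ'_0 = σ_v − u = 97.11 − 39.24 = 57.87 kPa.
Stress increase at mid-clay by the 2:1 spreading method:
Δσ = qBL/((B+z)(L+z)) = 208×1.8×4.4/((1.8+5.3)(4.4+5.3)) = 23.92 kPa
Final effective stress: σ'_f = 57.87 + 23.92 = 81.79 kPa.
σ'_f = 81.79 ≤ σ'_p = 99.3 kPa, so the clay remains overconsolidated and only the recompression index applies:
S_c = C_r·H/(1+e₀)·log₁₀(σ'_f/σ'_0) = 0.088×6.2/2.01×log₁₀(81.79/57.87)
    = 0.27144 × 0.15025 = 0.04078 m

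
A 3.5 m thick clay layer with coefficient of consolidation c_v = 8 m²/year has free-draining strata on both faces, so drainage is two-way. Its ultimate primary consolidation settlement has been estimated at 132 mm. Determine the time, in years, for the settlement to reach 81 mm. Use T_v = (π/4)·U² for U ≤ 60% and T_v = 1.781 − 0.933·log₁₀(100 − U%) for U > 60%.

Drainage path length: H_d = H/2 = 1.75 m (double drainage).
U = S(t)/S_ult = 81/132 = 0.6136.
U > 60%: T_v = 1.781 − 0.933·log₁₀(100 − 61.364) = 0.30033.
t = T_v·H_d²/c_v = 0.30033×1.75²/8 = 0.115 years.

t ≈ 0.115 years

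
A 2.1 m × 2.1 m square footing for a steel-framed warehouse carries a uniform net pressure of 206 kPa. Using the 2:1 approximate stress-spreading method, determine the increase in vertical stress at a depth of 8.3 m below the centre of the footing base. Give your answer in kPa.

By the 2:1 method the load spreads at 1 horizontal : 2 vertical, so at depth z the loaded area has grown by z in each plan dimension:
Δσ = qBL/((B+z)(L+z)) = 206×2.1×2.1/((2.1+8.3)(2.1+8.3)) = 8.3992 kPa

Δσ_z ≈ 8.4 kPa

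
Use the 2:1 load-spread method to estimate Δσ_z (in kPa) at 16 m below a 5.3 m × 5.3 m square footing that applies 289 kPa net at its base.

By the 2:1 method the load spreads at 1 horizontal : 2 vertical, so at depth z the loaded area has grown by z in each plan dimension:
Δσ = qBL/((B+z)(L+z)) = 289×5.3×5.3/((5.3+16)(5.3+16)) = 17.893 kPa

Δσ_z ≈ 17.9 kPa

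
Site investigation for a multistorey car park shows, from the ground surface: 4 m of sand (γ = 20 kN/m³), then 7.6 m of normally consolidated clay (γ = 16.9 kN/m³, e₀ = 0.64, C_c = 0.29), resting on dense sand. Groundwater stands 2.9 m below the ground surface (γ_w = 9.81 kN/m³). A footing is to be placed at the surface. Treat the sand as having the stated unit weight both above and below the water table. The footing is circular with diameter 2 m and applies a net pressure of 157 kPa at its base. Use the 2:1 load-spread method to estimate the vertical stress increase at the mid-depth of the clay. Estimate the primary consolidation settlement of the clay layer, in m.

Mid-depth of clay below the ground surface: z = 4 + 7.6/2 = 7.8 m.
Total vertical stress at mid-clay: σ_v = 20×4 + 16.9×3.8 = 144.22 kPa.
Pore pressure: u = 9.81×(7.8 − 2.9) = 48.069 kPa.
Initial effective stress: σ'_0 = σ_v − u = 144.22 − 48.069 = 96.151 kPa.
Stress increase at mid-clay by the 2:1 spreading method:
Δσ ≈ qD²/(D+z)² = 157×2²/(2+7.8)² = 6.5389 kPa
Final effective stress: σ'_f = σ'_0 + Δσ = 96.151 + 6.5389 = 102.69 kPa.
Normally consolidated clay, so the full stress increment lies on the virgin compression line:
S_c = C_c·H/(1+e₀)·log₁₀(σ'_f/σ'_0) = 0.29×7.6/(1+0.64)×log₁₀(102.69/96.151)
    = 1.3439 × 0.028574 = 0.0384 m

S_c ≈ 0.0384 m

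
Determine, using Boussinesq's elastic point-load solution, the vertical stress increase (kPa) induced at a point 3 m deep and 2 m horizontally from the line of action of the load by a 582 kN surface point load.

Boussinesq vertical stress below a point load on an elastic half-space:
Δσ_z = 3P/(2πz²) · [1 + (r/z)²]^(−5/2)
r/z = 2/3 = 0.66667; [1+(r/z)²]^(−5/2) = 0.39879.
Δσ_z = 3×582/(2π×3²) × 0.39879 = 30.876 × 0.39879 = 12.31 kPa

Δσ_z ≈ 12.3 kPa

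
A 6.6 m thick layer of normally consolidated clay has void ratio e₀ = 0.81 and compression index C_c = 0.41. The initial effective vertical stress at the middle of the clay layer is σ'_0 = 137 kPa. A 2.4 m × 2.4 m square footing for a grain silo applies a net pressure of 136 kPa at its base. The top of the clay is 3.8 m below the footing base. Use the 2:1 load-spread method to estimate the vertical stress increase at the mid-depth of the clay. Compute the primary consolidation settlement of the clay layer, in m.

S_c ≈ 0.0399 m

Mid-depth of clay below the footing base: z = 3.8 + 6.6/2 = 7.1 m.
Stress increase at mid-clay by the 2:1 spreading method:
Δσ = qBL/((B+z)(L+z)) = 136×2.4×2.4/((2.4+7.1)(2.4+7.1)) = 8.6799 kPa
Final effective stress: σ'_f = σ'_0 + Δσ = 137 + 8.6799 = 145.68 kPa.
Normally consolidated clay, so the full stress increment lies on the virgin compression line:
S_c = C_c·H/(1+e₀)·log₁₀(σ'_f/σ'_0) = 0.41×6.6/(1+0.81)×log₁₀(145.68/137)
    = 1.495 × 0.026679 = 0.03989 m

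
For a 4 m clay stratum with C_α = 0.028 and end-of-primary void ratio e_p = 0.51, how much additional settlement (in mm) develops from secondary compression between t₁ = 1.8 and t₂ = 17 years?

Secondary compression: S_s = C_α·H/(1+e_p)·log₁₀(t₂/t₁)
S_s = 0.028×4/(1+0.51)×log₁₀(17/1.8)
    = 0.07417 × 0.9752 = 0.07233 m

S_s ≈ 72.3 mm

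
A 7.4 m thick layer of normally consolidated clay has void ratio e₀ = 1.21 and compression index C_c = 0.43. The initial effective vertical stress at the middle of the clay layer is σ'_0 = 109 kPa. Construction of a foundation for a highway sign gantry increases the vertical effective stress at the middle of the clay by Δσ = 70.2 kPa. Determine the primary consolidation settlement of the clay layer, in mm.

S_c ≈ 311 mm

Final effective stress: σ'_f = σ'_0 + Δσ = 109 + 70.2 = 179.2 kPa.
Normally consolidated clay, so the full stress increment lies on the virgin compression line:
S_c = C_c·H/(1+e₀)·log₁₀(σ'_f/σ'_0) = 0.43×7.4/(1+1.21)×log₁₀(179.2/109)
    = 1.4398 × 0.21591 = 0.3109 m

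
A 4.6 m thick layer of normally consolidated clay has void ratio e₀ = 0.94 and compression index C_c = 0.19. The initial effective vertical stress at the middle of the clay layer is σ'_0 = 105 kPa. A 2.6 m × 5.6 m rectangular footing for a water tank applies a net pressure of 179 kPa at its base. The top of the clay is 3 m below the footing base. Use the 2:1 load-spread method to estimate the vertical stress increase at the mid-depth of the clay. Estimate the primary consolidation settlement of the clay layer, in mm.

S_c ≈ 49.6 mm

Mid-depth of clay below the footing base: z = 3 + 4.6/2 = 5.3 m.
Stress increase at mid-clay by the 2:1 spreading method:
Δσ = qBL/((B+z)(L+z)) = 179×2.6×5.6/((2.6+5.3)(5.6+5.3)) = 30.266 kPa
Final effective stress: σ'_f = σ'_0 + Δσ = 105 + 30.266 = 135.27 kPa.
Normally consolidated clay, so the full stress increment lies on the virgin compression line:
S_c = C_c·H/(1+e₀)·log₁₀(σ'_f/σ'_0) = 0.19×4.6/(1+0.94)×log₁₀(135.27/105)
    = 0.45052 × 0.11001 = 0.04956 m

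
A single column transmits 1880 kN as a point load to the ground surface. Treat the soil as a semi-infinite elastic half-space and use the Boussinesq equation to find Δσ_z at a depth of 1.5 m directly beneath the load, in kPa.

Δσ_z ≈ 399 kPa

Boussinesq vertical stress below a point load on an elastic half-space:
Δσ_z = 3P/(2πz²) · [1 + (r/z)²]^(−5/2)
r/z = 0/1.5 = 0; [1+(r/z)²]^(−5/2) = 1.
Δσ_z = 3×1880/(2π×1.5²) × 1 = 398.95 × 1 = 398.9 kPa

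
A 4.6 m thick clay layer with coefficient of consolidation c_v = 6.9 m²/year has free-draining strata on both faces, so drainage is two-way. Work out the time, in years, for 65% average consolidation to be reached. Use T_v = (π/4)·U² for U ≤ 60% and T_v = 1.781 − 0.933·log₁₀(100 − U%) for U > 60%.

Drainage path length: H_d = H/2 = 2.3 m (double drainage).
U > 60%: T_v = 1.781 − 0.933·log₁₀(100 − 65) = 0.34038.
t = T_v·H_d²/c_v = 0.34038×2.3²/6.9 = 0.261 years.

t ≈ 0.261 years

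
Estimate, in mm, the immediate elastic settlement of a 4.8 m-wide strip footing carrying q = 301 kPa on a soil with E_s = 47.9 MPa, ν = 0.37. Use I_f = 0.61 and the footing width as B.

Immediate (elastic) settlement: S_e = q·B·(1−ν²)/E_s · I_f.
E_s = 47.9 MPa = 47900 kPa.
S_e = 301 × 4.8 × (1 − 0.37²) / 47900 × 0.61
    = 301 × 4.8 × 0.8631 / 47900 × 0.61
    = 0.01588 m = 15.88 mm

S_e ≈ 15.9 mm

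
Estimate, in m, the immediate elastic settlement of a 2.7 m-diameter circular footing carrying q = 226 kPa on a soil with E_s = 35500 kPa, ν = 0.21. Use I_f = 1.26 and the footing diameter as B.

Immediate (elastic) settlement: S_e = q·B·(1−ν²)/E_s · I_f.
S_e = 226 × 2.7 × (1 − 0.21²) / 35500 × 1.26
    = 226 × 2.7 × 0.9559 / 35500 × 1.26
    = 0.0207 m

S_e ≈ 0.0207 m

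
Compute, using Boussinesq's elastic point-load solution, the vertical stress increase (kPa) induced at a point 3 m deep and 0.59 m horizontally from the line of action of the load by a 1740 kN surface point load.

Δσ_z ≈ 84 kPa

Boussinesq vertical stress below a point load on an elastic half-space:
Δσ_z = 3P/(2πz²) · [1 + (r/z)²]^(−5/2)
r/z = 0.59/3 = 0.19667; [1+(r/z)²]^(−5/2) = 0.90949.
Δσ_z = 3×1740/(2π×3²) × 0.90949 = 92.31 × 0.90949 = 83.96 kPa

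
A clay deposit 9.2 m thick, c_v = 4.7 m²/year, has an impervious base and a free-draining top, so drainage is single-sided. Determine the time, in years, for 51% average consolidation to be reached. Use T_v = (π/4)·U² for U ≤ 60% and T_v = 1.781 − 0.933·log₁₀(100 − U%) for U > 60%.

t ≈ 3.68 years

Drainage path length: H_d = H = 9.2 m (single drainage).
U ≤ 60%: T_v = (π/4)·U² = (π/4)×0.51² = 0.20428.
t = T_v·H_d²/c_v = 0.20428×9.2²/4.7 = 3.679 years.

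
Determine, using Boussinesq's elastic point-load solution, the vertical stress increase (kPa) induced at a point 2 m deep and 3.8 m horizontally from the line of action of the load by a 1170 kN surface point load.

Δσ_z ≈ 3.06 kPa

Boussinesq vertical stress below a point load on an elastic half-space:
Δσ_z = 3P/(2πz²) · [1 + (r/z)²]^(−5/2)
r/z = 3.8/2 = 1.9; [1+(r/z)²]^(−5/2) = 0.021915.
Δσ_z = 3×1170/(2π×2²) × 0.021915 = 139.66 × 0.021915 = 3.061 kPa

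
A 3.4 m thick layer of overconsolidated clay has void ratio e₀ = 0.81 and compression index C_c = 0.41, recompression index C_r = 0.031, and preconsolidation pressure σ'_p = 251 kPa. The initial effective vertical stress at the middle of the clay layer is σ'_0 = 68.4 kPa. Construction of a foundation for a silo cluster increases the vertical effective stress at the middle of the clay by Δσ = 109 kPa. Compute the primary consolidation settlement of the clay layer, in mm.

Final effective stress: σ'_f = 68.4 + 109 = 177.4 kPa.
σ'_f = 177.4 ≤ σ'_p = 251 kPa, so the clay remains overconsolidated and only the recompression index applies:
S_c = C_r·H/(1+e₀)·log₁₀(σ'_f/σ'_0) = 0.031×3.4/1.81×log₁₀(177.4/68.4)
    = 0.058234 × 0.4139 = 0.0241 m

S_c ≈ 24.1 mm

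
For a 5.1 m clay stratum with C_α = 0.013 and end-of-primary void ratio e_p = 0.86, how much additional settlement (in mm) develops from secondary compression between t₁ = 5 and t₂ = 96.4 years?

Secondary compression: S_s = C_α·H/(1+e_p)·log₁₀(t₂/t₁)
S_s = 0.013×5.1/(1+0.86)×log₁₀(96.4/5)
    = 0.03565 × 1.285 = 0.04581 m

S_s ≈ 45.8 mm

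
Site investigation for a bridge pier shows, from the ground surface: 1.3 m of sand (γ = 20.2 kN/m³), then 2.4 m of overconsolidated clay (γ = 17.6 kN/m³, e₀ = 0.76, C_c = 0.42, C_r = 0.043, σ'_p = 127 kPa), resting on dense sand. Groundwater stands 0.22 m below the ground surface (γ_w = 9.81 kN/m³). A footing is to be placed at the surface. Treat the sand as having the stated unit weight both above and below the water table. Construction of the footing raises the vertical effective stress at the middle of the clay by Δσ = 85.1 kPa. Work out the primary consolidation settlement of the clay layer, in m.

S_c ≈ 0.0377 m

Mid-depth of clay below the ground surface: z = 1.3 + 2.4/2 = 2.5 m.
Total vertical stress at mid-clay: σ_v = 20.2×1.3 + 17.6×1.2 = 47.38 kPa.
Pore pressure: u = 9.81×(2.5 − 0.22) = 22.367 kPa.
Initial effective stress: σ'_0 = σ_v − u = 47.38 − 22.367 = 25.013 kPa.
Final effective stress: σ'_f = 25.013 + 85.1 = 110.11 kPa.
σ'_f = 110.11 ≤ σ'_p = 127 kPa, so the clay remains overconsolidated and only the recompression index applies:
S_c = C_r·H/(1+e₀)·log₁₀(σ'_f/σ'_0) = 0.043×2.4/1.76×log₁₀(110.11/25.013)
    = 0.058635 × 0.64366 = 0.03774 m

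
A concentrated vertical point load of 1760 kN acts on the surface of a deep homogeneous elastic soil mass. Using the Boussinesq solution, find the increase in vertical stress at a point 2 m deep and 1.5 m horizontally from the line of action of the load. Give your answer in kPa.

Δσ_z ≈ 68.8 kPa

Boussinesq vertical stress below a point load on an elastic half-space:
Δσ_z = 3P/(2πz²) · [1 + (r/z)²]^(−5/2)
r/z = 1.5/2 = 0.75; [1+(r/z)²]^(−5/2) = 0.32768.
Δσ_z = 3×1760/(2π×2²) × 0.32768 = 210.08 × 0.32768 = 68.84 kPa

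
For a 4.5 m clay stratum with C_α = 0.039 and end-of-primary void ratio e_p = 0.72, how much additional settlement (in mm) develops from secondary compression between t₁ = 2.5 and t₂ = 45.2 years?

Secondary compression: S_s = C_α·H/(1+e_p)·log₁₀(t₂/t₁)
S_s = 0.039×4.5/(1+0.72)×log₁₀(45.2/2.5)
    = 0.102 × 1.257 = 0.1283 m

S_s ≈ 128 mm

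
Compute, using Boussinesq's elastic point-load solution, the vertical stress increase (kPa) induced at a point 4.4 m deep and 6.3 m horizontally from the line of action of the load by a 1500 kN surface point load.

Boussinesq vertical stress below a point load on an elastic half-space:
Δσ_z = 3P/(2πz²) · [1 + (r/z)²]^(−5/2)
r/z = 6.3/4.4 = 1.4318; [1+(r/z)²]^(−5/2) = 0.061548.
Δσ_z = 3×1500/(2π×4.4²) × 0.061548 = 36.994 × 0.061548 = 2.277 kPa

Δσ_z ≈ 2.28 kPa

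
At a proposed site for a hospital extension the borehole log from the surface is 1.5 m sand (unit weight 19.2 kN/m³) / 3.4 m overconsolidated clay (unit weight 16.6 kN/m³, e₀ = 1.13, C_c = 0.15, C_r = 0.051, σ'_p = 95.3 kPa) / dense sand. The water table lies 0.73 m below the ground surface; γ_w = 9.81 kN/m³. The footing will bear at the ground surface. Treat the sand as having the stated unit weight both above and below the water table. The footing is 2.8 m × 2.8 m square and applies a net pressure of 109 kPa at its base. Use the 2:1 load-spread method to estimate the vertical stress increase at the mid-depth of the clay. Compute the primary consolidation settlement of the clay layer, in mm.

S_c ≈ 19.3 mm

Mid-depth of clay below the ground surface: z = 1.5 + 3.4/2 = 3.2 m.
Total vertical stress at mid-clay: σ_v = 19.2×1.5 + 16.6×1.7 = 57.02 kPa.
Pore pressure: u = 9.81×(3.2 − 0.73) = 24.231 kPa.
Initial effective stress: σ'_0 = σ_v − u = 57.02 − 24.231 = 32.789 kPa.
Stress increase at mid-clay by the 2:1 spreading method:
Δσ = qBL/((B+z)(L+z)) = 109×2.8×2.8/((2.8+3.2)(2.8+3.2)) = 23.738 kPa
Final effective stress: σ'_f = 32.789 + 23.738 = 56.527 kPa.
σ'_f = 56.527 ≤ σ'_p = 95.3 kPa, so the clay remains overconsolidated and only the recompression index applies:
S_c = C_r·H/(1+e₀)·log₁₀(σ'_f/σ'_0) = 0.051×3.4/2.13×log₁₀(56.527/32.789)
    = 0.081406 × 0.23653 = 0.01926 m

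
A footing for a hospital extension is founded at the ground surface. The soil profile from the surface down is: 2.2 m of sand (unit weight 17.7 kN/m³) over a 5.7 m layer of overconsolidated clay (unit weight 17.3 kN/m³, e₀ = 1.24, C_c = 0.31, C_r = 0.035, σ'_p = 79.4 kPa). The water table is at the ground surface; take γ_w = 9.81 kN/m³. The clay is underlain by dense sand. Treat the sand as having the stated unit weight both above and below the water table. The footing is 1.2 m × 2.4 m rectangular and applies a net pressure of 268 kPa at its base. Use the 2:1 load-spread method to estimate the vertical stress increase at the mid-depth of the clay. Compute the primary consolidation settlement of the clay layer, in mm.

Mid-depth of clay below the ground surface: z = 2.2 + 5.7/2 = 5.05 m.
Total vertical stress at mid-clay: σ_v = 17.7×2.2 + 17.3×2.85 = 88.245 kPa.
Pore pressure: u = 9.81×(5.05 − 0) = 49.541 kPa.
Initial effective stress: σ'_0 = σ_v − u = 88.245 − 49.541 = 38.704 kPa.
Stress increase at mid-clay by the 2:1 spreading method:
Δσ = qBL/((B+z)(L+z)) = 268×1.2×2.4/((1.2+5.05)(2.4+5.05)) = 16.576 kPa
Final effective stress: σ'_f = 38.704 + 16.576 = 55.28 kPa.
σ'_f = 55.28 ≤ σ'_p = 79.4 kPa, so the clay remains overconsolidated and only the recompression index applies:
S_c = C_r·H/(1+e₀)·log₁₀(σ'_f/σ'_0) = 0.035×5.7/2.24×log₁₀(55.28/38.704)
    = 0.089061 × 0.15481 = 0.01379 m

S_c ≈ 13.8 mm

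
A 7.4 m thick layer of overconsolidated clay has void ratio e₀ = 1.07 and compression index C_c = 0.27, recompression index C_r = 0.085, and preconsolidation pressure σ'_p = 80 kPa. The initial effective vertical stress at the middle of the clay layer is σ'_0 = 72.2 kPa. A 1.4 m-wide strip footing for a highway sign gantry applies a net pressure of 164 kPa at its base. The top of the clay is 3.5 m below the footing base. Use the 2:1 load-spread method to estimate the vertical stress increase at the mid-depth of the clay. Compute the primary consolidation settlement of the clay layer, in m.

Mid-depth of clay below the footing base: z = 3.5 + 7.4/2 = 7.2 m.
Stress increase at mid-clay by the 2:1 spreading method:
Δσ = qB/(B+z) = 164×1.4/(1.4+7.2) = 26.698 kPa
Final effective stress: σ'_f = 72.2 + 26.698 = 98.898 kPa.
σ'_f = 98.898 > σ'_p = 80 kPa, so the stress path crosses the preconsolidation pressure — recompression up to σ'_p, then virgin compression beyond:
S_c = H/(1+e₀)·[C_r·log₁₀(σ'_p/σ'_0) + C_c·log₁₀(σ'_f/σ'_p)]
    = 7.4/2.07 × [0.085×log₁₀(80/72.2) + 0.27×log₁₀(98.898/80)]
    = 3.5749 × [0.003787 + 0.024866] = 0.1024 m

S_c ≈ 0.102 m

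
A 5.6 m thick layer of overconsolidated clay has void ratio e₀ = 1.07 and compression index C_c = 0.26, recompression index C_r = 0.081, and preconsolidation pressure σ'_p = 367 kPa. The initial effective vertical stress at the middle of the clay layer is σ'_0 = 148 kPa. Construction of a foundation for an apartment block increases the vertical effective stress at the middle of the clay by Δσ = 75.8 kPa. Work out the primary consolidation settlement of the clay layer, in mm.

S_c ≈ 39.4 mm

Final effective stress: σ'_f = 148 + 75.8 = 223.8 kPa.
σ'_f = 223.8 ≤ σ'_p = 367 kPa, so the clay remains overconsolidated and only the recompression index applies:
S_c = C_r·H/(1+e₀)·log₁₀(σ'_f/σ'_0) = 0.081×5.6/2.07×log₁₀(223.8/148)
    = 0.21913 × 0.1796 = 0.03936 m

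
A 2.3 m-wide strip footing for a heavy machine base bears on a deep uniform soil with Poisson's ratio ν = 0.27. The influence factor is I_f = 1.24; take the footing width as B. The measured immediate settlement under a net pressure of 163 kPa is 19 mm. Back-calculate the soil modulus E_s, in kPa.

E_s ≈ 22700 kPa

S_e = q·B·(1−ν²)/E_s · I_f  ⇒  E_s = q·B·(1−ν²)·I_f / S_e.
E_s = 163 × 2.3 × 0.9271 × 1.24 / 0.019 = 22680 kPa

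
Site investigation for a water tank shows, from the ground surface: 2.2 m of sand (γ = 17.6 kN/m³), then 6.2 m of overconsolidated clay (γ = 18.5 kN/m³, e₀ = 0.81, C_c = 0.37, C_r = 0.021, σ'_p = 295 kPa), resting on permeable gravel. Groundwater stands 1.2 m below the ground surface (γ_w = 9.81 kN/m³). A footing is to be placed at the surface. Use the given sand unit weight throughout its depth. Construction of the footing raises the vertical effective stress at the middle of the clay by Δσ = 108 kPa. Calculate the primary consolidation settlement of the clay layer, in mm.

Mid-depth of clay below the ground surface: z = 2.2 + 6.2/2 = 5.3 m.
Total vertical stress at mid-clay: σ_v = 17.6×2.2 + 18.5×3.1 = 96.07 kPa.
Pore pressure: u = 9.81×(5.3 − 1.2) = 40.221 kPa.
Initial effective stress: σ'_0 = σ_v − u = 96.07 − 40.221 = 55.849 kPa.
Final effective stress: σ'_f = 55.849 + 108 = 163.85 kPa.
σ'_f = 163.85 ≤ σ'_p = 295 kPa, so the clay remains overconsolidated and only the recompression index applies:
S_c = C_r·H/(1+e₀)·log₁₀(σ'_f/σ'_0) = 0.021×6.2/1.81×log₁₀(163.85/55.849)
    = 0.071933 × 0.46743 = 0.03362 m

S_c ≈ 33.6 mm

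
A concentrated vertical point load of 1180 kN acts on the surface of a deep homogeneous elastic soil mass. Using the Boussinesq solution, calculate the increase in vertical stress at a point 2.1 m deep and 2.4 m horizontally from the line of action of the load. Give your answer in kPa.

Δσ_z ≈ 15.8 kPa

Boussinesq vertical stress below a point load on an elastic half-space:
Δσ_z = 3P/(2πz²) · [1 + (r/z)²]^(−5/2)
r/z = 2.4/2.1 = 1.1429; [1+(r/z)²]^(−5/2) = 0.12382.
Δσ_z = 3×1180/(2π×2.1²) × 0.12382 = 127.76 × 0.12382 = 15.82 kPa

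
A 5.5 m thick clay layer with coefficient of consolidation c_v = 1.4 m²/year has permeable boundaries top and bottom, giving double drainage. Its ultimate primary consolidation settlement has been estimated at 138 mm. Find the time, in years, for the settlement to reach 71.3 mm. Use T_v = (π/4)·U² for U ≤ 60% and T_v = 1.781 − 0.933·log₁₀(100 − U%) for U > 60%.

t ≈ 1.13 years

Drainage path length: H_d = H/2 = 2.75 m (double drainage).
U = S(t)/S_ult = 71.3/138 = 0.5167.
U ≤ 60%: T_v = (π/4)·U² = (π/4)×0.51667² = 0.20966.
t = T_v·H_d²/c_v = 0.20966×2.75²/1.4 = 1.133 years.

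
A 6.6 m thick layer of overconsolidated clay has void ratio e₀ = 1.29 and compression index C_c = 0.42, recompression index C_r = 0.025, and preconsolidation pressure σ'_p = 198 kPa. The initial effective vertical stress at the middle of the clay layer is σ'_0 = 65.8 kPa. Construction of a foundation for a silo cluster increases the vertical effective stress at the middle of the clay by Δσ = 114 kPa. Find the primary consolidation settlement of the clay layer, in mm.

S_c ≈ 31.5 mm

Final effective stress: σ'_f = 65.8 + 114 = 179.8 kPa.
σ'_f = 179.8 ≤ σ'_p = 198 kPa, so the clay remains overconsolidated and only the recompression index applies:
S_c = C_r·H/(1+e₀)·log₁₀(σ'_f/σ'_0) = 0.025×6.6/2.29×log₁₀(179.8/65.8)
    = 0.072053 × 0.43656 = 0.03146 m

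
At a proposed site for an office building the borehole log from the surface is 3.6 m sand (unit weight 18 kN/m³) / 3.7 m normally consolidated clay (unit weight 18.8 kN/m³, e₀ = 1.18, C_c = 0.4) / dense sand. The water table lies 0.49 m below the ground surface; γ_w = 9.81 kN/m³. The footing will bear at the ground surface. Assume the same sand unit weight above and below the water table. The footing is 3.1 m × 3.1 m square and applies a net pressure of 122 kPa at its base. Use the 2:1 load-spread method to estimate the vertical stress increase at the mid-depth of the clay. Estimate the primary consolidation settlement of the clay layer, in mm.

Mid-depth of clay below the ground surface: z = 3.6 + 3.7/2 = 5.45 m.
Total vertical stress at mid-clay: σ_v = 18×3.6 + 18.8×1.85 = 99.58 kPa.
Pore pressure: u = 9.81×(5.45 − 0.49) = 48.658 kPa.
Initial effective stress: σ'_0 = σ_v − u = 99.58 − 48.658 = 50.922 kPa.
Stress increase at mid-clay by the 2:1 spreading method:
Δσ = qBL/((B+z)(L+z)) = 122×3.1×3.1/((3.1+5.45)(3.1+5.45)) = 16.038 kPa
Final effective stress: σ'_f = σ'_0 + Δσ = 50.922 + 16.038 = 66.96 kPa.
Normally consolidated clay, so the full stress increment lies on the virgin compression line:
S_c = C_c·H/(1+e₀)·log₁₀(σ'_f/σ'_0) = 0.4×3.7/(1+1.18)×log₁₀(66.96/50.922)
    = 0.6789 × 0.11891 = 0.08073 m

S_c ≈ 80.7 mm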